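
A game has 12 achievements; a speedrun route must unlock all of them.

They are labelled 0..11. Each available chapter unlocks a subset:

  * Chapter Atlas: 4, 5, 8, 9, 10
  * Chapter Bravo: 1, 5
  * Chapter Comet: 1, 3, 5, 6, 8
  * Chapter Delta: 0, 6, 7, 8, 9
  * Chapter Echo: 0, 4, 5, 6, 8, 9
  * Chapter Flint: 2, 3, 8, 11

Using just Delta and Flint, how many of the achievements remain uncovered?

Union of Delta, Flint = {0, 2, 3, 6, 7, 8, 9, 11}.
Not covered: 1, 4, 5, 10 — 4 achievements.

4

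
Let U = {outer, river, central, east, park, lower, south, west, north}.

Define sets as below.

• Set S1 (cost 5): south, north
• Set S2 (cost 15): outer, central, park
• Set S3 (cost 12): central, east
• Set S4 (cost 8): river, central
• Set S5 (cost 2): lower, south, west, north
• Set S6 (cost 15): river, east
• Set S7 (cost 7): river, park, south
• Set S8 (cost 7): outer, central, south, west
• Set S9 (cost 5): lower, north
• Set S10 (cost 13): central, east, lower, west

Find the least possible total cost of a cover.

28

S3, S5, S7, S8 together cover every item (S3 ∪ S5 ∪ S7 ∪ S8 = {outer, river, central, east, park, lower, south, west, north}); total cost 12 + 2 + 7 + 7 = 28.
No covering selection has total cost below 28.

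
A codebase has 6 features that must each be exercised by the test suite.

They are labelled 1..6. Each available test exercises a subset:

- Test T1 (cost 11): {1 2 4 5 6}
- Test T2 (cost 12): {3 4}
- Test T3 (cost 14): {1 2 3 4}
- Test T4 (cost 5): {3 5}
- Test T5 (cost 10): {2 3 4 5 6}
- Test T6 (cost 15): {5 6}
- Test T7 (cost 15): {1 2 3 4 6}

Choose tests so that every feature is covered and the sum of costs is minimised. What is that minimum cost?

T1, T4 together cover every feature (T1 ∪ T4 = {1, 2, 3, 4, 5, 6}); total cost 11 + 5 = 16.
The greedy pick T5, T1 costs 21; no covering selection beats 16.

16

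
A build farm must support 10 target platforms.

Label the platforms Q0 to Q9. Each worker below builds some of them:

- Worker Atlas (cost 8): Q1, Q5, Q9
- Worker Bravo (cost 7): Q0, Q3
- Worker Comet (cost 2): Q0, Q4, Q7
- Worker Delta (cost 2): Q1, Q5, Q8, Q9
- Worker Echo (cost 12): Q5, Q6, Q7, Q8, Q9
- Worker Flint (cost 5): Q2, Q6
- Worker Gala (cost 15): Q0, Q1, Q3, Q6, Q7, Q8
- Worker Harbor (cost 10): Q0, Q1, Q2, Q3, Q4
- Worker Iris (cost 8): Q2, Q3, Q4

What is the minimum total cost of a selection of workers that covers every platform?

16

Bravo, Comet, Delta, Flint together cover every platform (Bravo ∪ Comet ∪ Delta ∪ Flint = {Q0, Q1, Q2, Q3, Q4, Q5, Q6, Q7, Q8, Q9}); total cost 7 + 2 + 2 + 5 = 16.
No covering selection has total cost below 16.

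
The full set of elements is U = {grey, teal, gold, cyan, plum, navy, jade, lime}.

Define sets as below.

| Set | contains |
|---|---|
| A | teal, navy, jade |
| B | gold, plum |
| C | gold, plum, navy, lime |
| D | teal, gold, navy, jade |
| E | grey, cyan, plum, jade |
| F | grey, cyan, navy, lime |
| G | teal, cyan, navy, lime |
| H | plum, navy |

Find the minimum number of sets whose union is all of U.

3

D and E and G together: D ∪ E ∪ G = {grey, teal, gold, cyan, plum, navy, jade, lime} — every element is covered.
No 2 of the 8 sets cover everything (all 28 combinations miss at least one element), so 3 is optimal.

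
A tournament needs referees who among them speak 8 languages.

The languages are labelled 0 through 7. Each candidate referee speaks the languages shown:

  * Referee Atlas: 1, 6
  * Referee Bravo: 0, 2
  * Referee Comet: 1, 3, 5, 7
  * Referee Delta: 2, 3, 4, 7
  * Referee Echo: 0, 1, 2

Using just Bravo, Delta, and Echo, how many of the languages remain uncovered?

Union of Bravo, Delta, Echo = {0, 1, 2, 3, 4, 7}.
Not covered: 5, 6 — 2 languages.

2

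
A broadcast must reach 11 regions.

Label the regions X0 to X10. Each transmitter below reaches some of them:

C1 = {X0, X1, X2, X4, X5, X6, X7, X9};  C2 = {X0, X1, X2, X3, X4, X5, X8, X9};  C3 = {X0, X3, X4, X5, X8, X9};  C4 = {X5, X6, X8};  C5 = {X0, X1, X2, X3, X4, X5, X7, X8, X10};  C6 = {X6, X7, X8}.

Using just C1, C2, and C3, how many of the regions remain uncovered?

1

Union of C1, C2, C3 = {X0, X1, X2, X3, X4, X5, X6, X7, X8, X9}.
Not covered: X10 — 1 region.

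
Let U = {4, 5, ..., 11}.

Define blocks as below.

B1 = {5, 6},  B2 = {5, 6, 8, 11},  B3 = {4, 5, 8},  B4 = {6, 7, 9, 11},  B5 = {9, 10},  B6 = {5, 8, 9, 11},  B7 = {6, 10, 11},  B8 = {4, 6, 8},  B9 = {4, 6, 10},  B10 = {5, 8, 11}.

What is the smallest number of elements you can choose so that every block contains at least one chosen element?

Take H = {5, 6, 9}. Each listed block contains at least one of these, so H is a hitting set of size 3.
No choice of 2 elements meets every block, so 3 is the minimum.

3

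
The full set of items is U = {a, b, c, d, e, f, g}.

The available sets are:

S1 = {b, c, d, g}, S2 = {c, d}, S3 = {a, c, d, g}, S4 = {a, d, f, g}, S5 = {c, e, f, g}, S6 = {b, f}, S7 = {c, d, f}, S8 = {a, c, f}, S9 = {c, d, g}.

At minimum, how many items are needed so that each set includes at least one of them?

H = {c, f} meets every set (each contains at least one member of H), and |H| = 2.
The sets S2, S6 are pairwise disjoint, so any hitting set needs a separate item for each — at least 2. Hence 2 is optimal.

2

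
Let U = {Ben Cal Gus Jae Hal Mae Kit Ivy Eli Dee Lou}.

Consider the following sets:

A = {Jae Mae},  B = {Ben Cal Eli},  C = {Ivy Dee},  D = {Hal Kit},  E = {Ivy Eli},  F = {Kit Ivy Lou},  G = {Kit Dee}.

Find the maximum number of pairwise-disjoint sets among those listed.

A, B, C, D are pairwise disjoint (A={Jae,Mae}; B={Ben,Cal,Eli}; C={Ivy,Dee}; D={Hal,Kit}).
Every remaining set overlaps one of these, and no 5 of the listed sets are pairwise disjoint, so 4 is the maximum.

4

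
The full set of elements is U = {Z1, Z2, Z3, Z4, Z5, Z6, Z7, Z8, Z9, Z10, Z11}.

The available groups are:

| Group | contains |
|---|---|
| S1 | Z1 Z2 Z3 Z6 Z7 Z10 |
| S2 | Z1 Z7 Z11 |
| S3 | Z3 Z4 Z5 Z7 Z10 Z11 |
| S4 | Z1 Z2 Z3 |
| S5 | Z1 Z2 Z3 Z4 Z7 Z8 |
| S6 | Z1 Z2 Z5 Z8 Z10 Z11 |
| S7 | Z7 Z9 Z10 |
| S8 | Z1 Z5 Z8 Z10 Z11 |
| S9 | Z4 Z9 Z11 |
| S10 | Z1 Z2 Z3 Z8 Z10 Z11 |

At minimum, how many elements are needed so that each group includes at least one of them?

3

Take H = {Z3, Z10, Z11}. Each listed group contains at least one of these, so H is a hitting set of size 3.
No choice of 2 elements meets every group, so 3 is the minimum.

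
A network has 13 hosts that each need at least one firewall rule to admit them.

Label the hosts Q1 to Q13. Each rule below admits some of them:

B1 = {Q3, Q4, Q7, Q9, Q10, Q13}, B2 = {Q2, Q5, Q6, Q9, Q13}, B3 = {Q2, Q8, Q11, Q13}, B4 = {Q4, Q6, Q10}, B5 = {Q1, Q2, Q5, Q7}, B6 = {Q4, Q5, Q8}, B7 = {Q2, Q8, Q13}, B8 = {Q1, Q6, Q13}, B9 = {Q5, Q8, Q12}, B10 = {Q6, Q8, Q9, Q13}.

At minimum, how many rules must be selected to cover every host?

4

B1 and B3 and B8 and B9 together: B1 ∪ B3 ∪ B8 ∪ B9 = {Q1, Q2, Q3, Q4, Q5, Q6, Q7, Q8, Q9, Q10, Q11, Q12, Q13} — every host is covered.
Only B1 contains Q3, so B1 is forced; the remaining 7 hosts need at least 3 more rules (each remaining rule adds at most 3) — so at least 4 rules are needed, and 4 is optimal.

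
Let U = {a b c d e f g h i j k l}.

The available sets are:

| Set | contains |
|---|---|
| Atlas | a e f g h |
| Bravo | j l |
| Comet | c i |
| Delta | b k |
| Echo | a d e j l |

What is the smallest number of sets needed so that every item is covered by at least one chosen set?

4

Atlas, Comet, Delta, and Echo cover everything between them: the union {a, b, c, d, e, f, g, h, i, j, k, l} is all of U.
Only Echo contains d, so Echo is forced; the remaining 7 items need at least 3 more sets (each remaining set adds at most 3) — so at least 4 sets are needed, and 4 is optimal.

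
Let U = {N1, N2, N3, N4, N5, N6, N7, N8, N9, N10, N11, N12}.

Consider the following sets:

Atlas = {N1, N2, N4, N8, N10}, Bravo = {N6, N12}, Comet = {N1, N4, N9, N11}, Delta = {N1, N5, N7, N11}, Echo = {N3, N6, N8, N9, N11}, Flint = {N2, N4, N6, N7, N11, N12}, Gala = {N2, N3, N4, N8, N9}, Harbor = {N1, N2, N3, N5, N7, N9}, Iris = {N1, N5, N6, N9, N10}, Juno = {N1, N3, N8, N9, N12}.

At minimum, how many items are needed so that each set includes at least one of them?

Take H = {N1, N2, N6}. Each listed set contains at least one of these, so H is a hitting set of size 3.
The sets Bravo, Delta, Gala are pairwise disjoint, so any hitting set needs a separate item for each — at least 3. Hence 3 is optimal.

3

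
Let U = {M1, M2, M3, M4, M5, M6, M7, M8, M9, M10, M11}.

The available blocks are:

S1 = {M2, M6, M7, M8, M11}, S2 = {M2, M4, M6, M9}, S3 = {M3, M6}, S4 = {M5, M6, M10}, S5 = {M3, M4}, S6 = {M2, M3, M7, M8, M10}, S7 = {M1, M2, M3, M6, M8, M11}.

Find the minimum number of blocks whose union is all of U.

S2, S4, S6, and S7 cover everything between them: the union {M1, M2, M3, M4, M5, M6, M7, M8, M9, M10, M11} is all of U.
Only S7 contains M1, so S7 is forced; the remaining 5 elements need at least 3 more blocks (each remaining block adds at most 2) — so at least 4 blocks are needed, and 4 is optimal.

4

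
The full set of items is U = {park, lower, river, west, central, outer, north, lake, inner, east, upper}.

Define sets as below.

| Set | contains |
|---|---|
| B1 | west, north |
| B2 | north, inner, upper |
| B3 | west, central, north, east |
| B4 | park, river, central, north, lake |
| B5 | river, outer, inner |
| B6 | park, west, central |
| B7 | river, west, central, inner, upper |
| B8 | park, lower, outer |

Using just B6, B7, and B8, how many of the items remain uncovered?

3

Union of B6, B7, B8 = {park, lower, river, west, central, outer, inner, upper}.
Not covered: north, lake, east — 3 items.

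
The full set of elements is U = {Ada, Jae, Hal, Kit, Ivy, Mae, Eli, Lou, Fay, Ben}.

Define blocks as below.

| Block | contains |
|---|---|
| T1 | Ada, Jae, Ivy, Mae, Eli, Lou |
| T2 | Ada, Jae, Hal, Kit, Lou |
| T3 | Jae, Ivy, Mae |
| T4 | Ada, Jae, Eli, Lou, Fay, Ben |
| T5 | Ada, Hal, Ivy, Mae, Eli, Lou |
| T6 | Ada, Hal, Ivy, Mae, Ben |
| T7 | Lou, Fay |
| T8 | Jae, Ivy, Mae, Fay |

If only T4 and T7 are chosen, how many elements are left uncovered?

4

Union of T4, T7 = {Ada, Jae, Eli, Lou, Fay, Ben}.
Not covered: Hal, Kit, Ivy, Mae — 4 elements.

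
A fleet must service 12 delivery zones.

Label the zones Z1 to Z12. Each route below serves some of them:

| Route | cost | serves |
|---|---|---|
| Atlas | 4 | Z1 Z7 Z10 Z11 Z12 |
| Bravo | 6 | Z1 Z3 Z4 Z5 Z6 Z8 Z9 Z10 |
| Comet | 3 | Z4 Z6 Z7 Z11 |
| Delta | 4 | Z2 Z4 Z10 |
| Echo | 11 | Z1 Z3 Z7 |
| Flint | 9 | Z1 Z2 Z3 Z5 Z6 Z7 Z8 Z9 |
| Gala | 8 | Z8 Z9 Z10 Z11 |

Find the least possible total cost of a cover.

14

Atlas, Bravo, Delta together cover every zone (Atlas ∪ Bravo ∪ Delta = {Z1, Z2, Z3, Z4, Z5, Z6, Z7, Z8, Z9, Z10, Z11, Z12}); total cost 4 + 6 + 4 = 14.
No covering selection has total cost below 14.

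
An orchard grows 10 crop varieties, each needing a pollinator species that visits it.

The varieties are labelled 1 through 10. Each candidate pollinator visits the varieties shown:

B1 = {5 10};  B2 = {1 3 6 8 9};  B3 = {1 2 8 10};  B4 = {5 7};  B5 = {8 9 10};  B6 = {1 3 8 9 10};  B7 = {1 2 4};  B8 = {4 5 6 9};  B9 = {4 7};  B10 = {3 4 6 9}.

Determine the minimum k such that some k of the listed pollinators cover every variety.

B3 and B4 and B10 together: B3 ∪ B4 ∪ B10 = {1, 2, 3, 4, 5, 6, 7, 8, 9, 10} — every variety is covered.
No 2 of the 10 pollinators cover everything (all 45 combinations miss at least one variety), so 3 is optimal.

3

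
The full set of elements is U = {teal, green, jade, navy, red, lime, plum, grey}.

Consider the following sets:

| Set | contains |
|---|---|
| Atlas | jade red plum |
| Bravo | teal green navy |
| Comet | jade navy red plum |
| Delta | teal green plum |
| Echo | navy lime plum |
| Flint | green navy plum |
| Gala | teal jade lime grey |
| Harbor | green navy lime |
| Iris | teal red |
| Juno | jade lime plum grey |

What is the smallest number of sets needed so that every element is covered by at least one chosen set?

Atlas and Bravo and Gala together: Atlas ∪ Bravo ∪ Gala = {teal, green, jade, navy, red, lime, plum, grey} — every element is covered.
No 2 of the 10 sets cover everything (all 45 combinations miss at least one element), so 3 is optimal.

3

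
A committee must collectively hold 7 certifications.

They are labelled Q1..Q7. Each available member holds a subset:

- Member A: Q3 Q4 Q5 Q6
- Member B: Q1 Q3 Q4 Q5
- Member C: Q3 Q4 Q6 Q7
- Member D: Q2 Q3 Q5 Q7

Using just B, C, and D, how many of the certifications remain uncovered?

0

Union of B, C, D = {Q1, Q2, Q3, Q4, Q5, Q6, Q7} — that's every certification, so 0 are uncovered.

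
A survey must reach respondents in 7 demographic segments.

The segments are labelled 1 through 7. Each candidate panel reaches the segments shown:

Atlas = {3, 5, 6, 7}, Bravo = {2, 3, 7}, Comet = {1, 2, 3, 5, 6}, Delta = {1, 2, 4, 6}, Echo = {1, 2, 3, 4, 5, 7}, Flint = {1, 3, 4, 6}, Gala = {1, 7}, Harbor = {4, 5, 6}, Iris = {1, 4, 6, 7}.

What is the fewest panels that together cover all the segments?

2

Take {Echo, Harbor}. Their union is {1, 2, 3, 4, 5, 6, 7}, which is all 7 segments.
No single panel has all 7 segments (the largest, Echo, has 6), so 2 is optimal.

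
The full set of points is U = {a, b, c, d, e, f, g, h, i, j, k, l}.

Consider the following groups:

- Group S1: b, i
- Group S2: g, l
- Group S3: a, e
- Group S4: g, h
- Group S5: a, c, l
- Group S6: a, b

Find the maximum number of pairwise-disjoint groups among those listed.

S1, S4, S5 are pairwise disjoint (S1={b,i}; S4={g,h}; S5={a,c,l}).
Every remaining group overlaps one of these, and no 4 of the listed groups are pairwise disjoint, so 3 is the maximum.

3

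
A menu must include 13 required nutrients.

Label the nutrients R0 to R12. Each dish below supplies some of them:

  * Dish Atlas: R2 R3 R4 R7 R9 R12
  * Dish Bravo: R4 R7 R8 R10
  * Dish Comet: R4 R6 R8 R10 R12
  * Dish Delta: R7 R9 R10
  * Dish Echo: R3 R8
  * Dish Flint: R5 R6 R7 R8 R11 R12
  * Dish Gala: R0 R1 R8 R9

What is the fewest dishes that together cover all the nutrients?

4

Take {Atlas, Delta, Flint, Gala}. Their union is {R0, R1, R2, R3, R4, R5, R6, R7, R8, R9, R10, R11, R12}, which is all 13 nutrients.
No 3 of the 7 dishes cover everything (all 35 combinations miss at least one nutrient), so 4 is optimal.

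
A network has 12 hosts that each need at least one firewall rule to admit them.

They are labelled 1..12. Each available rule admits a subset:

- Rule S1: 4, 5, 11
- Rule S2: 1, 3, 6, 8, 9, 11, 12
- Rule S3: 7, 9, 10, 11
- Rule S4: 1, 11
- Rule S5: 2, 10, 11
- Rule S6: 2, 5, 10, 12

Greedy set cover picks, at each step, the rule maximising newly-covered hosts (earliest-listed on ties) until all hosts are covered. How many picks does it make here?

4

Greedy: pick S2 (covers 7 new) → pick S6 (covers 3 new) → pick S1 (covers 1 new) → pick S3 (covers 1 new). Total picks: 4.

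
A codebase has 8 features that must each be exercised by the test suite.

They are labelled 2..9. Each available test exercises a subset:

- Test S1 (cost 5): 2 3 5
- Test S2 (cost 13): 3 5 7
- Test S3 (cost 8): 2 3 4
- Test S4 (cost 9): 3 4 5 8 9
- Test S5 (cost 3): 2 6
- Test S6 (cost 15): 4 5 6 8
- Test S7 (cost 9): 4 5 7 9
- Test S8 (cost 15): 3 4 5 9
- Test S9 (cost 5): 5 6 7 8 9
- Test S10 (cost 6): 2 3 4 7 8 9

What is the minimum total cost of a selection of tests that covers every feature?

11

S9, S10 together cover every feature (S9 ∪ S10 = {2, 3, 4, 5, 6, 7, 8, 9}); total cost 5 + 6 = 11.
No covering selection has total cost below 11.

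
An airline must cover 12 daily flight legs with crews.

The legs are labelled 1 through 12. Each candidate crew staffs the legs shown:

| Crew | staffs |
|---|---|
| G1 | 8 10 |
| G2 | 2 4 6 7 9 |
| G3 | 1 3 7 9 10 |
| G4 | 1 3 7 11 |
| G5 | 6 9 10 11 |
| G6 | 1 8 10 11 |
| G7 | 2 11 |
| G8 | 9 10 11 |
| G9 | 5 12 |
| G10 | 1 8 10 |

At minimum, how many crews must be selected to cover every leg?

4

Take {G2, G4, G9, G10}. Their union is {1, 2, 3, 4, 5, 6, 7, 8, 9, 10, 11, 12}, which is all 12 legs.
No 3 of the 10 crews cover everything (all 120 combinations miss at least one leg), so 4 is optimal.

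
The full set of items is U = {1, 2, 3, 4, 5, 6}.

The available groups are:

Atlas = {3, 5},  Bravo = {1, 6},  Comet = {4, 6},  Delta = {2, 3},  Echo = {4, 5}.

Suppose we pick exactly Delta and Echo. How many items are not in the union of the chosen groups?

Union of Delta, Echo = {2, 3, 4, 5}.
Not covered: 1, 6 — 2 items.

2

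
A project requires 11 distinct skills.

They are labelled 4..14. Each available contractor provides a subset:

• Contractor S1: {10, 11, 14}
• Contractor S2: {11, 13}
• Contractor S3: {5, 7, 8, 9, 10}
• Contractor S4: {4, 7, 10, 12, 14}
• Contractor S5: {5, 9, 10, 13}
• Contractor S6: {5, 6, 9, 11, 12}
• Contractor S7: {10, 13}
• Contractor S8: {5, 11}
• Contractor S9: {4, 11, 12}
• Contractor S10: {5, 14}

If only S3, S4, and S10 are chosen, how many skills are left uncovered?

Union of S3, S4, S10 = {4, 5, 7, 8, 9, 10, 12, 14}.
Not covered: 6, 11, 13 — 3 skills.

3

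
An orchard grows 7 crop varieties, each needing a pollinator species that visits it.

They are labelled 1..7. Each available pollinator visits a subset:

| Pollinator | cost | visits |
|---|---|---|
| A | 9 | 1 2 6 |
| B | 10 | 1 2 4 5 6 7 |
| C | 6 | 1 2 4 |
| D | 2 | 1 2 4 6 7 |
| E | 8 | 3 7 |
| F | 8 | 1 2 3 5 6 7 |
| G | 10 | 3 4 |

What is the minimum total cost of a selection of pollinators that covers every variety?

D, F together cover every variety (D ∪ F = {1, 2, 3, 4, 5, 6, 7}); total cost 2 + 8 = 10.
No covering selection has total cost below 10.

10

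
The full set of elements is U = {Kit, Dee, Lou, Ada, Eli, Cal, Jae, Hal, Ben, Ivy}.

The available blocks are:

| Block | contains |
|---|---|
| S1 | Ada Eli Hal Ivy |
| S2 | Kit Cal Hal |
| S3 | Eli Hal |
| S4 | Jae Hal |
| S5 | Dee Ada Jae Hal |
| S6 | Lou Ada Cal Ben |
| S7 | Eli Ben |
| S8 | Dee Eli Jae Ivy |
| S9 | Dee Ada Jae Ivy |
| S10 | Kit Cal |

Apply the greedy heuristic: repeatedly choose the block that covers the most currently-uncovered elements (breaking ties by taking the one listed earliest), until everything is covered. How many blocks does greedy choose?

4

Greedy: pick S1 (covers 4 new) → pick S6 (covers 3 new) → pick S5 (covers 2 new) → pick S2 (covers 1 new). Total picks: 4.
(The true minimum cover uses only 3 blocks, so greedy is not optimal here.)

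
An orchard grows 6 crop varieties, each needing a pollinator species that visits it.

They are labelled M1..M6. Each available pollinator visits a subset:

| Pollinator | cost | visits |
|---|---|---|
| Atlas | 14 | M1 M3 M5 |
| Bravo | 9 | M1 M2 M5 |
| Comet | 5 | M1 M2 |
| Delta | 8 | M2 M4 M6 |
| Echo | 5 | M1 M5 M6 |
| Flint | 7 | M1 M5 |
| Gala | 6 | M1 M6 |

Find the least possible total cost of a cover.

Atlas, Delta together cover every variety (Atlas ∪ Delta = {M1, M2, M3, M4, M5, M6}); total cost 14 + 8 = 22.
The greedy pick Echo, Delta, Atlas costs 27; no covering selection beats 22.

22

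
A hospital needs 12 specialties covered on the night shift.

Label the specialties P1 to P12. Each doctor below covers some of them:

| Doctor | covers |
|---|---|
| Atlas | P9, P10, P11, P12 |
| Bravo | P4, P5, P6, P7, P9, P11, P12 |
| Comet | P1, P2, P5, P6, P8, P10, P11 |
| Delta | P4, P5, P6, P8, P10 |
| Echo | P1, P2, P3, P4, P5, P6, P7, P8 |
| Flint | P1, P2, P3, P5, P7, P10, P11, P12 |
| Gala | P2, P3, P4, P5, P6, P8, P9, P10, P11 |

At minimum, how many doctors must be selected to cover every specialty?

Take {Flint, Gala}. Their union is {P1, P2, P3, P4, P5, P6, P7, P8, P9, P10, P11, P12}, which is all 12 specialties.
No single doctor has all 12 specialties (the largest, Gala, has 9), so 2 is optimal.

2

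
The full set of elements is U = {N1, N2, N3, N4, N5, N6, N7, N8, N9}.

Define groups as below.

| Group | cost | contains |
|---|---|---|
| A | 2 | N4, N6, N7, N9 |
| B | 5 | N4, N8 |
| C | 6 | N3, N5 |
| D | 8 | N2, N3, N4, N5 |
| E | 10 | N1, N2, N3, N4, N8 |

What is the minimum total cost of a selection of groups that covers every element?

18

A, C, E together cover every element (A ∪ C ∪ E = {N1, N2, N3, N4, N5, N6, N7, N8, N9}); total cost 2 + 6 + 10 = 18.
No covering selection has total cost below 18.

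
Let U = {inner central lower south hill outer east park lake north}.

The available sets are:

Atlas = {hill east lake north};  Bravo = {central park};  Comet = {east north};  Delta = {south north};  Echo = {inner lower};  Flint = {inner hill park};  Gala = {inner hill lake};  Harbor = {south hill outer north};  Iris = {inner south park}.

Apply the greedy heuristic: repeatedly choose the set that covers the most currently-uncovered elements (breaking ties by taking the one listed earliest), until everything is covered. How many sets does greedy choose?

Greedy: pick Atlas (covers 4 new) → pick Iris (covers 3 new) → pick Bravo (covers 1 new) → pick Echo (covers 1 new) → pick Harbor (covers 1 new). Total picks: 5.
(The true minimum cover uses only 4 sets, so greedy is not optimal here.)

5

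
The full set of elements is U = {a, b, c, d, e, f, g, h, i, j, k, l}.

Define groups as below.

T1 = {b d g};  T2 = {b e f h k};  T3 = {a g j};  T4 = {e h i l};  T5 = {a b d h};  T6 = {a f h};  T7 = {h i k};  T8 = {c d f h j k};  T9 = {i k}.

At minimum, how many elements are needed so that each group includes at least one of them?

Take T = {g, h, k}. Each listed group contains at least one of these, so T is a hitting set of size 3.
The groups T1, T6, T9 are pairwise disjoint, so any hitting set needs a separate element for each — at least 3. Hence 3 is optimal.

3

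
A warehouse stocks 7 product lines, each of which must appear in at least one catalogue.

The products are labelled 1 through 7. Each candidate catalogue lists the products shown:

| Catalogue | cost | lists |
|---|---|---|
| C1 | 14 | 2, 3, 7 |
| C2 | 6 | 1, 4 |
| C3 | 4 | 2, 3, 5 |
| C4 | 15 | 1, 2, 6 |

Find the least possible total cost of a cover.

39

C1, C2, C3, C4 together cover every product (C1 ∪ C2 ∪ C3 ∪ C4 = {1, 2, 3, 4, 5, 6, 7}); total cost 14 + 6 + 4 + 15 = 39.
No covering selection has total cost below 39.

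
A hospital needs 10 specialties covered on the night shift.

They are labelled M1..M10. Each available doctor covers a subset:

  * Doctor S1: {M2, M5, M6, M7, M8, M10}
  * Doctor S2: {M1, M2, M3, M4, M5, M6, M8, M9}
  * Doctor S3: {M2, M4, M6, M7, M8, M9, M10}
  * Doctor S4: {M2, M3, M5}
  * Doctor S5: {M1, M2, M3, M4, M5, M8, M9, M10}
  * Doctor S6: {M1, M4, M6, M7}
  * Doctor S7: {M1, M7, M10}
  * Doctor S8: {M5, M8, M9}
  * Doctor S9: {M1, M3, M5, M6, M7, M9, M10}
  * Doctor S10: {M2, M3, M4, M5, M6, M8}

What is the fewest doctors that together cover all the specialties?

2

Take {S5, S9}. Their union is {M1, M2, M3, M4, M5, M6, M7, M8, M9, M10}, which is all 10 specialties.
No single doctor has all 10 specialties (the largest, S2, has 8), so 2 is optimal.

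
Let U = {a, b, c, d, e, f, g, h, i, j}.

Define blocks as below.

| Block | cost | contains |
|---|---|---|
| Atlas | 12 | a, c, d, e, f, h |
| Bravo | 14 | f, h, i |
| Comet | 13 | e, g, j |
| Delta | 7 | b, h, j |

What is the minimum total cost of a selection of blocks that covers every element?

Atlas, Bravo, Comet, Delta together cover every element (Atlas ∪ Bravo ∪ Comet ∪ Delta = {a, b, c, d, e, f, g, h, i, j}); total cost 12 + 14 + 13 + 7 = 46.
No covering selection has total cost below 46.

46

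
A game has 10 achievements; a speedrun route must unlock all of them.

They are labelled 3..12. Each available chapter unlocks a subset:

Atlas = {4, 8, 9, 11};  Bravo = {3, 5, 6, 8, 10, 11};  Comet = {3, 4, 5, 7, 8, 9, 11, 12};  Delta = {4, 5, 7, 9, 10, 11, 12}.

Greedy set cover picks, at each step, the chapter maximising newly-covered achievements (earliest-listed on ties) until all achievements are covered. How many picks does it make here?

Greedy: pick Comet (covers 8 new) → pick Bravo (covers 2 new). Total picks: 2.

2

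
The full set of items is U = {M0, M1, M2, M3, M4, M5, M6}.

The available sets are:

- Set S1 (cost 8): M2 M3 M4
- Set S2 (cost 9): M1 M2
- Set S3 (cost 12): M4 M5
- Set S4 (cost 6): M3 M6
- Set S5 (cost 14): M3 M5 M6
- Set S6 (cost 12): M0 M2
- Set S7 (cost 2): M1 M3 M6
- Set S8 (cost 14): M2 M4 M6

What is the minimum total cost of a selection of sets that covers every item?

26

S3, S6, S7 together cover every item (S3 ∪ S6 ∪ S7 = {M0, M1, M2, M3, M4, M5, M6}); total cost 12 + 12 + 2 = 26.
The greedy pick S7, S1, S3, S6 costs 34; no covering selection beats 26.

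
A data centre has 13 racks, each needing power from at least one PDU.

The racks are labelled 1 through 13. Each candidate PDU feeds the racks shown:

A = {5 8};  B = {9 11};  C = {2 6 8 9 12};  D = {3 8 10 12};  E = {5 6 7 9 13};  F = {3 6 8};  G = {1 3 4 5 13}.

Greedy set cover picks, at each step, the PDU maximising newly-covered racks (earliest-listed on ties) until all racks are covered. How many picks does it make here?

Greedy: pick C (covers 5 new) → pick G (covers 5 new) → pick B (covers 1 new) → pick D (covers 1 new) → pick E (covers 1 new). Total picks: 5.

5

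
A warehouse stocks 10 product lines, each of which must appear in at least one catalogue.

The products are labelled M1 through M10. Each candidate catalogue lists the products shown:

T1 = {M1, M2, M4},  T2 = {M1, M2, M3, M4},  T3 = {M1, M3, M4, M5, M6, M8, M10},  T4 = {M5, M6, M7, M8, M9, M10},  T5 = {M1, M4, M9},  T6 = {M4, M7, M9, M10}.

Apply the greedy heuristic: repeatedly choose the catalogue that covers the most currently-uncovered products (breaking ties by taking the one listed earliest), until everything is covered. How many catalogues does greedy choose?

3

Greedy: pick T3 (covers 7 new) → pick T4 (covers 2 new) → pick T1 (covers 1 new). Total picks: 3.
(The true minimum cover uses only 2 catalogues, so greedy is not optimal here.)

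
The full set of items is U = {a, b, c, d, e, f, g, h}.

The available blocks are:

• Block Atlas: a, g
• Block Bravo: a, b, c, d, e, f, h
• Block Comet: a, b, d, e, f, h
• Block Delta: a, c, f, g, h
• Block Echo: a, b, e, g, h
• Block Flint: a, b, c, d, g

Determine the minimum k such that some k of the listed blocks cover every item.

2

Atlas and Bravo cover everything between them: the union {a, b, c, d, e, f, g, h} is all of U.
No single block has all 8 items (the largest, Bravo, has 7), so 2 is optimal.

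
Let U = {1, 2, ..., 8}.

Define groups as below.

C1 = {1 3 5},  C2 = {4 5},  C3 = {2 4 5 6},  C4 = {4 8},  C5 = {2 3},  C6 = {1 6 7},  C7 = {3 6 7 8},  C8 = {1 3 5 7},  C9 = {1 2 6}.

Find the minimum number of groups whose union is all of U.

3

C3 and C7 and C9 together: C3 ∪ C7 ∪ C9 = {1, 2, 3, 4, 5, 6, 7, 8} — every item is covered.
No 2 of the 9 groups cover everything (all 36 combinations miss at least one item), so 3 is optimal.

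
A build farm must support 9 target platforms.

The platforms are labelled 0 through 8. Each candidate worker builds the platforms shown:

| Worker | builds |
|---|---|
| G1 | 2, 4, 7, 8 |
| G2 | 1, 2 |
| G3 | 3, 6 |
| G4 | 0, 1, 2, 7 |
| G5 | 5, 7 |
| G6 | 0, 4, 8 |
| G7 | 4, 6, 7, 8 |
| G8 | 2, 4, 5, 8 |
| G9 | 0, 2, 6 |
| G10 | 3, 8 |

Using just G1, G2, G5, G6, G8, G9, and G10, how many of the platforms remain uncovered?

Union of G1, G2, G5, G6, G8, G9, G10 = {0, 1, 2, 3, 4, 5, 6, 7, 8} — that's every platform, so 0 are uncovered.

0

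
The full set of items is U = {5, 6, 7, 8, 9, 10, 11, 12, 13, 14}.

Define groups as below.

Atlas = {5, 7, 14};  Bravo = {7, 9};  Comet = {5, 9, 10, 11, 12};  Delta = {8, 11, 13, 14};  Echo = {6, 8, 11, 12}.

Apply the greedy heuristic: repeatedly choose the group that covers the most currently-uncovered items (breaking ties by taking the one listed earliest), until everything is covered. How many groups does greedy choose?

4

Greedy: pick Comet (covers 5 new) → pick Delta (covers 3 new) → pick Atlas (covers 1 new) → pick Echo (covers 1 new). Total picks: 4.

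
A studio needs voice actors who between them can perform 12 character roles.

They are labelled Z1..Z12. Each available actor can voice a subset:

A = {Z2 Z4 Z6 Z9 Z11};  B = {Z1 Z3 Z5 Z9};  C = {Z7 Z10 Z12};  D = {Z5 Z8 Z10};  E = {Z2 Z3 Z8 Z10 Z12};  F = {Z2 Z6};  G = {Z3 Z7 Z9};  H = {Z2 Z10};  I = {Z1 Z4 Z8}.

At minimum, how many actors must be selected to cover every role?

Take {A, B, E, G}. Their union is {Z1, Z2, Z3, Z4, Z5, Z6, Z7, Z8, Z9, Z10, Z11, Z12}, which is all 12 roles.
No 3 of the 9 actors cover everything (all 84 combinations miss at least one role), so 4 is optimal.

4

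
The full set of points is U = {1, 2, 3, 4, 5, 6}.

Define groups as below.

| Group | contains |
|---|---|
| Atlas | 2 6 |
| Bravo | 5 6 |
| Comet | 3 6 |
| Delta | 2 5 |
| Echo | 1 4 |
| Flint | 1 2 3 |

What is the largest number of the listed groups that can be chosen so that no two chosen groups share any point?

Comet, Delta, Echo are pairwise disjoint (Comet={3,6}; Delta={2,5}; Echo={1,4}).
Every remaining group overlaps one of these, and no 4 of the listed groups are pairwise disjoint, so 3 is the maximum.

3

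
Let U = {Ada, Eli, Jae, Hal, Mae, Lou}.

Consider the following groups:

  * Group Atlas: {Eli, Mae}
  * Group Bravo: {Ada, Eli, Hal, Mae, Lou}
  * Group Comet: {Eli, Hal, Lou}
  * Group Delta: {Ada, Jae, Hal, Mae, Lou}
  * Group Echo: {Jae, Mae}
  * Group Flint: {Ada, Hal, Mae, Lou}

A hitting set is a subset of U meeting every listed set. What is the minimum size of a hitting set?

2

The 2 items {Eli, Mae} hit every group.
The groups Comet, Echo are pairwise disjoint, so any hitting set needs a separate item for each — at least 2. Hence 2 is optimal.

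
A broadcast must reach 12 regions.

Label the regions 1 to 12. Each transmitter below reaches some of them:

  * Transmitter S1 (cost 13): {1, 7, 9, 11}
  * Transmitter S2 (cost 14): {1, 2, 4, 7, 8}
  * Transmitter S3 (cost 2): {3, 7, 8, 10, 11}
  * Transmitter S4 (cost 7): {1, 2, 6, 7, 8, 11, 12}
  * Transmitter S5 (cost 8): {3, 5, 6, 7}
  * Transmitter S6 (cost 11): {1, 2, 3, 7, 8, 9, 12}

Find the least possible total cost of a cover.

35

S2, S3, S5, S6 together cover every region (S2 ∪ S3 ∪ S5 ∪ S6 = {1, 2, 3, 4, 5, 6, 7, 8, 9, 10, 11, 12}); total cost 14 + 2 + 8 + 11 = 35.
The greedy pick S3, S4, S5, S6, S2 costs 42; no covering selection beats 35.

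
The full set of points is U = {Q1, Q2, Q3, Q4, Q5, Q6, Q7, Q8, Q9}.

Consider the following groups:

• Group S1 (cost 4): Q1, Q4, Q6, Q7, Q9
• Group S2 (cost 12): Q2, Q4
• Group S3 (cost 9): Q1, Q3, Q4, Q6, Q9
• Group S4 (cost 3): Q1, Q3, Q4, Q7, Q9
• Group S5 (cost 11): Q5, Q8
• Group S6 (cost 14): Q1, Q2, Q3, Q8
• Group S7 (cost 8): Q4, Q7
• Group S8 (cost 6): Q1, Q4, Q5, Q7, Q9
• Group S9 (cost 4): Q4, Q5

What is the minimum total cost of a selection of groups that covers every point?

22

S1, S6, S9 together cover every point (S1 ∪ S6 ∪ S9 = {Q1, Q2, Q3, Q4, Q5, Q6, Q7, Q8, Q9}); total cost 4 + 14 + 4 = 22.
The greedy pick S4, S1, S9, S6 costs 25; no covering selection beats 22.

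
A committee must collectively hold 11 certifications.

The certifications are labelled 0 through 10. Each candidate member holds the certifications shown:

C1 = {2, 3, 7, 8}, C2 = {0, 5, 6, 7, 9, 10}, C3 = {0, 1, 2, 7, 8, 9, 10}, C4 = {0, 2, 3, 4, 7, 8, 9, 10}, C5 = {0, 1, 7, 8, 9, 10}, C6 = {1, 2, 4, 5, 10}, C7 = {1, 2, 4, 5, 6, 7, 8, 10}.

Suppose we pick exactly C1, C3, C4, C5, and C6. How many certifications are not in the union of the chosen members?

Union of C1, C3, C4, C5, C6 = {0, 1, 2, 3, 4, 5, 7, 8, 9, 10}.
Not covered: 6 — 1 certification.

1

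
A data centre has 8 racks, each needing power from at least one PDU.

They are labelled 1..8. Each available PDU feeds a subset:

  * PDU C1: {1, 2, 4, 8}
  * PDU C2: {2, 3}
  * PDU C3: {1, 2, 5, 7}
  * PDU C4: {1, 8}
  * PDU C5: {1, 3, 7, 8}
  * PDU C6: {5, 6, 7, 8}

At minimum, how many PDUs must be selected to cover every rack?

3

C1 and C5 and C6 together: C1 ∪ C5 ∪ C6 = {1, 2, 3, 4, 5, 6, 7, 8} — every rack is covered.
Only C1 contains 4, so C1 is forced; the remaining 4 racks need at least 2 more PDUs (each remaining PDU adds at most 3) — so at least 3 PDUs are needed, and 3 is optimal.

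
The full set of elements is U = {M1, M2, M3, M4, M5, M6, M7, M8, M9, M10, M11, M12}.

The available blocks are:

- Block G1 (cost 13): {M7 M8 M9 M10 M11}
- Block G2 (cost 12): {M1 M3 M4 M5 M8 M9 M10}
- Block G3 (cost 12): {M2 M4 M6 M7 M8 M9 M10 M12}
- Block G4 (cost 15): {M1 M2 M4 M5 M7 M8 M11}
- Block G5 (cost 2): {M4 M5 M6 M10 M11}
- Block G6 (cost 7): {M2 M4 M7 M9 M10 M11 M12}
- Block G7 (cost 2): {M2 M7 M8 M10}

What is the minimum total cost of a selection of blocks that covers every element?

G2, G5, G6 together cover every element (G2 ∪ G5 ∪ G6 = {M1, M2, M3, M4, M5, M6, M7, M8, M9, M10, M11, M12}); total cost 12 + 2 + 7 = 21.
The greedy pick G5, G7, G6, G2 costs 23; no covering selection beats 21.

21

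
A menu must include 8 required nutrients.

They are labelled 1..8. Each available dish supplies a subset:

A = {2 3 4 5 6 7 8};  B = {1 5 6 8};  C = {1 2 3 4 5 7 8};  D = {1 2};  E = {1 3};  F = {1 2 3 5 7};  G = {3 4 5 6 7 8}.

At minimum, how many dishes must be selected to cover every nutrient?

2

Take {A, E}. Their union is {1, 2, 3, 4, 5, 6, 7, 8}, which is all 8 nutrients.
No single dish has all 8 nutrients (the largest, A, has 7), so 2 is optimal.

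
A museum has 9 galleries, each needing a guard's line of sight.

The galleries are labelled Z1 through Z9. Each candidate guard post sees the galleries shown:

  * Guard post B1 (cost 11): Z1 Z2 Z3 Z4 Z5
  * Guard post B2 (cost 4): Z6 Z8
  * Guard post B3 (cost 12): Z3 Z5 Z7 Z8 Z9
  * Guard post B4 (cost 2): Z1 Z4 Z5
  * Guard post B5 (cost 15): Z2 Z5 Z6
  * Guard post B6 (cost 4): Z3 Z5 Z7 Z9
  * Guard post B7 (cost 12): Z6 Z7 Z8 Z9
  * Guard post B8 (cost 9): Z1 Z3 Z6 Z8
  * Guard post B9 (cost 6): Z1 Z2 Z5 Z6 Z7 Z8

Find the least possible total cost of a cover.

B4, B6, B9 together cover every gallery (B4 ∪ B6 ∪ B9 = {Z1, Z2, Z3, Z4, Z5, Z6, Z7, Z8, Z9}); total cost 2 + 4 + 6 = 12.
The greedy pick B4, B6, B2, B9 costs 16; no covering selection beats 12.

12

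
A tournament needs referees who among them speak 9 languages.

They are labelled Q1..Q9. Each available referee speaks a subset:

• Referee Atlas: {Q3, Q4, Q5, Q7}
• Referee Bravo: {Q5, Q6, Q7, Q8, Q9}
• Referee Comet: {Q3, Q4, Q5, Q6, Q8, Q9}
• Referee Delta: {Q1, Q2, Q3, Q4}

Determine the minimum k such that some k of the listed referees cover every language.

2

Take {Bravo, Delta}. Their union is {Q1, Q2, Q3, Q4, Q5, Q6, Q7, Q8, Q9}, which is all 9 languages.
No single referee has all 9 languages (the largest, Comet, has 6), so 2 is optimal.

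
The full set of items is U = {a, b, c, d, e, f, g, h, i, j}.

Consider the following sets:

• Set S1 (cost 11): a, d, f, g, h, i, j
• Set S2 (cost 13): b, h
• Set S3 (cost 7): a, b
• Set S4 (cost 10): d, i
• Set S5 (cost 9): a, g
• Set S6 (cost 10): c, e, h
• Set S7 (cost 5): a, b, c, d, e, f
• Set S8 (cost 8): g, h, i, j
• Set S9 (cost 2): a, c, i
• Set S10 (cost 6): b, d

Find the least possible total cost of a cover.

13

S7, S8 together cover every item (S7 ∪ S8 = {a, b, c, d, e, f, g, h, i, j}); total cost 5 + 8 = 13.
The greedy pick S9, S7, S8 costs 15; no covering selection beats 13.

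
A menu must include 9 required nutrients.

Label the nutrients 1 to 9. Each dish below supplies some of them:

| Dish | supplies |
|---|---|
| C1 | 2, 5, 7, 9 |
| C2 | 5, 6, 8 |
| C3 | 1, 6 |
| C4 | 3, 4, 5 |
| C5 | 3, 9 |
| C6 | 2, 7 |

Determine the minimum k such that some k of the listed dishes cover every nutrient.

Take {C1, C2, C3, C4}. Their union is {1, 2, 3, 4, 5, 6, 7, 8, 9}, which is all 9 nutrients.
No 3 of the 6 dishes cover everything (all 20 combinations miss at least one nutrient), so 4 is optimal.

4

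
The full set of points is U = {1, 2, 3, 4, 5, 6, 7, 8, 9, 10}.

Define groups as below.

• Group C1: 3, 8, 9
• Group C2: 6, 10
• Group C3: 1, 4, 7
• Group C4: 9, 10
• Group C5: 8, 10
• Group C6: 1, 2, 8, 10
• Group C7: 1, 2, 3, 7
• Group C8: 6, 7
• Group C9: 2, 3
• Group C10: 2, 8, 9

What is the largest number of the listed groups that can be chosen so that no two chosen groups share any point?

C1, C2, C3 are pairwise disjoint (C1={3,8,9}; C2={6,10}; C3={1,4,7}).
Every remaining group overlaps one of these, and no 4 of the listed groups are pairwise disjoint, so 3 is the maximum.

3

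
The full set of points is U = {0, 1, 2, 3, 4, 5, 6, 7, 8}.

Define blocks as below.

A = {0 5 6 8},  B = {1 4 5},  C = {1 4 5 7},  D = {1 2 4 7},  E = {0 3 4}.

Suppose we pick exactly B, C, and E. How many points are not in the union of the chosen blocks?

3

Union of B, C, E = {0, 1, 3, 4, 5, 7}.
Not covered: 2, 6, 8 — 3 points.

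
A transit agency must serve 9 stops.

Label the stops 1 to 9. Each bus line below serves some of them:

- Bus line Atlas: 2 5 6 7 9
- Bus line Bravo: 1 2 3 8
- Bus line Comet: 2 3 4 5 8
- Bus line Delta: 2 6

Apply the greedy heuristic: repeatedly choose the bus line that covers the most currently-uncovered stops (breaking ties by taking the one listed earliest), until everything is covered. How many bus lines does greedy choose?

Greedy: pick Atlas (covers 5 new) → pick Bravo (covers 3 new) → pick Comet (covers 1 new). Total picks: 3.

3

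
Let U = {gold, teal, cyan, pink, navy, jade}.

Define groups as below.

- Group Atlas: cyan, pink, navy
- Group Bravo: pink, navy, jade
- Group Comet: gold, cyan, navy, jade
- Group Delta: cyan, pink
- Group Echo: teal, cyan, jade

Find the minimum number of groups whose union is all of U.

3

Atlas, Comet, and Echo cover everything between them: the union {gold, teal, cyan, pink, navy, jade} is all of U.
Only Comet contains gold, so Comet is forced; the remaining 2 elements need at least 2 more groups (each remaining group adds at most 1) — so at least 3 groups are needed, and 3 is optimal.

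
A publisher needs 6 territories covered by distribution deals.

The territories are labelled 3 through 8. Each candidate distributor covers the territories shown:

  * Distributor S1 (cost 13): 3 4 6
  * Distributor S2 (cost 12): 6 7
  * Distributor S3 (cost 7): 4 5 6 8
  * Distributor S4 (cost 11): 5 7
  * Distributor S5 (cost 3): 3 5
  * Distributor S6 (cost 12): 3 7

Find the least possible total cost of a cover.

19

S3, S6 together cover every territory (S3 ∪ S6 = {3, 4, 5, 6, 7, 8}); total cost 7 + 12 = 19.
The greedy pick S5, S3, S4 costs 21; no covering selection beats 19.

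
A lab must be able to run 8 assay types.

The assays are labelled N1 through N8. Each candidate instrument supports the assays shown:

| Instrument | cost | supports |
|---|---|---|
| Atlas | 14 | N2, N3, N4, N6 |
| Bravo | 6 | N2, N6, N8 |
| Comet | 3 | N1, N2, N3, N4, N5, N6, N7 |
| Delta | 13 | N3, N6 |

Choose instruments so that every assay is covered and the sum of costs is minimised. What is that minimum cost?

9

Bravo, Comet together cover every assay (Bravo ∪ Comet = {N1, N2, N3, N4, N5, N6, N7, N8}); total cost 6 + 3 = 9.
No covering selection has total cost below 9.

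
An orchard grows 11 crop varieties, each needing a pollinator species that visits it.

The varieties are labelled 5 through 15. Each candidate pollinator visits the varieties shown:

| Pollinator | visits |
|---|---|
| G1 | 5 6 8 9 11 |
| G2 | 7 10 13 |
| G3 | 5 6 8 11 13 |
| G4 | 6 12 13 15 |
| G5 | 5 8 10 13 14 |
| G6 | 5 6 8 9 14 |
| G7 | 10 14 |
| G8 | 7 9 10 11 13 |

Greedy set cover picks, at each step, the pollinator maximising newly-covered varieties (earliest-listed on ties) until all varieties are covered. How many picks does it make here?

Greedy: pick G1 (covers 5 new) → pick G2 (covers 3 new) → pick G4 (covers 2 new) → pick G5 (covers 1 new). Total picks: 4.
(The true minimum cover uses only 3 pollinators, so greedy is not optimal here.)

4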